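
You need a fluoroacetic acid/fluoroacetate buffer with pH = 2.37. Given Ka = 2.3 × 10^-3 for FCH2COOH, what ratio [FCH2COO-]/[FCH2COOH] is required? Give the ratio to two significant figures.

pKa = -log(2.3 × 10^-3) = 2.638
pH = pKa + log(r) ⇒ log(r) = 2.37 − 2.638 = -0.268
r = [FCH2COO-]/[FCH2COOH] = 10^(-0.268) = 0.54

ratio = 0.54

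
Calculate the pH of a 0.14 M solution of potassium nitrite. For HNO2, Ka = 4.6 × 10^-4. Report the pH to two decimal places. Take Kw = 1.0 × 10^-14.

pH = 8.24

NO2- is the conjugate base of the weak acid HNO2.
Kb = Kw/Ka = 1.0×10^-14 / 4.6 × 10^-4 = 2.17 × 10^-11
Kb = [OH-]²/(0.14 − [OH-]) = 2.17 × 10^-11
Since Kb ≪ C₀, [OH-] ≈ √(Kb·C₀) = 1.74 × 10^-6 M.
pOH = −log(1.74 × 10^-6) = 5.76; pH = 14.00 − 5.76 = 8.24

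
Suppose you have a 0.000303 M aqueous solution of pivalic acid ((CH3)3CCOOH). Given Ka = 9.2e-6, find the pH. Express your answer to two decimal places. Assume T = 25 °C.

pH = 4.32

(CH3)3CCOOH ⇌ (CH3)3CCOO- + H+
Let x = [H+] at equilibrium. Ka = x²/(0.000303 − x).
The 5% rule fails; solving x² + Ka·x − Ka·C₀ = 0 exactly:
x = (−Ka + √(Ka² + 4·Ka·C₀))/2 = 4.84 × 10^-5 M
pH = −log(4.84 × 10^-5) = 4.32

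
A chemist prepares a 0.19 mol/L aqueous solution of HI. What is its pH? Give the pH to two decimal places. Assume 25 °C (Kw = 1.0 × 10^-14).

HI is a strong acid and dissociates completely, so [H+] = 0.19 M.
pH = -log(0.19) = 0.72

pH = 0.72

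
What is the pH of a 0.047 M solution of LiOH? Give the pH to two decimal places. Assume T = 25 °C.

pH = 12.67

LiOH is a strong base; [OH-] = 0.047 M.
pOH = -log(0.047) = 1.33
pH = 14.00 - 1.33 = 12.67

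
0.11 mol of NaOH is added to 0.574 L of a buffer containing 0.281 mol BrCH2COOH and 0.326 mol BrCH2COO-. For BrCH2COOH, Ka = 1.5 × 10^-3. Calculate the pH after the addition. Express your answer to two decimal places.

After neutralization: n(BrCH2COOH) = 0.171 mol, n(BrCH2COO-) = 0.436 mol.
pKa = −log(1.5 × 10^-3) = 2.824
pH = pKa + log(n_BrCH2COO-/n_BrCH2COOH) = 2.824 + log(0.436/0.171) = 2.824 + (+0.406)

pH = 3.23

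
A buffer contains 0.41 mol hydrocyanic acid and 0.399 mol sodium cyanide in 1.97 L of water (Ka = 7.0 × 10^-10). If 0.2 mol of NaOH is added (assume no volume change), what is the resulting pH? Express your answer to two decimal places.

OH- converts HCN to CN-: HCN → 0.21 mol, CN- → 0.599 mol.
pKa = −log(7.0 × 10^-10) = 9.155
pH = pKa + log([A⁻]/[HA]) = 9.155 + log(0.599/0.21) = 9.155 +0.455

pH = 9.61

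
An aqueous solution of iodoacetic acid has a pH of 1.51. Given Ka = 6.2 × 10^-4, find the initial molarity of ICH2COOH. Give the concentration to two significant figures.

[H+] = 10^(-1.51) = 3.09 × 10^-2 M = x
Ka = x²/(C₀ − x) ⇒ C₀ = x + x²/Ka
C₀ = 3.09 × 10^-2 + (3.09 × 10^-2)²/(6.2 × 10^-4) = 1.57 M

C₀ = 1.6 M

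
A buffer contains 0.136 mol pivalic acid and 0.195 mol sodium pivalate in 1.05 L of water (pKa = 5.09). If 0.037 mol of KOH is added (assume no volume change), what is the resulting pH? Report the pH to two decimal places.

pH = 5.46

OH- converts (CH3)3CCOOH to (CH3)3CCOO-: (CH3)3CCOOH → 0.099 mol, (CH3)3CCOO- → 0.232 mol.
Henderson–Hasselbalch with mole ratio 0.232/0.099: pH = 5.09 + (+0.370)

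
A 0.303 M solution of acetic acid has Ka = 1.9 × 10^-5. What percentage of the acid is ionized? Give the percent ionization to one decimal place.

0.8%

CH3COOH ⇌ CH3COO- + H+; let x = [H+] at equilibrium.
x ≈ √(Ka·C₀) = √(1.9 × 10^-5 × 0.303) = 2.40 × 10^-3 M
% ionization = x/C₀ × 100% = 2.40 × 10^-3/0.303 × 100% = 0.8%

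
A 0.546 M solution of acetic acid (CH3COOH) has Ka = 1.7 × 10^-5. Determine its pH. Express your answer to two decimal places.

CH3COOH ⇌ CH3COO- + H+
Ka = [H+]²/(0.546 − [H+]) = 1.7 × 10^-5
Since Ka ≪ C₀, [H+] ≈ √(Ka·C₀) = 3.05 × 10^-3 M.
pH = −log(3.05 × 10^-3) = 2.52

pH = 2.52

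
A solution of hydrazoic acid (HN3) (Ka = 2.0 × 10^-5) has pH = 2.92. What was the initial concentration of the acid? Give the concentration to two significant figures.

[H+] = 10^(-2.92) = 1.20 × 10^-3 M = x
Ka = x²/(C₀ − x) ⇒ C₀ = x + x²/Ka
C₀ = 1.20 × 10^-3 + (1.20 × 10^-3)²/(2.0 × 10^-5) = 7.32 × 10^-2 M

C₀ = 7.3 × 10^-2 M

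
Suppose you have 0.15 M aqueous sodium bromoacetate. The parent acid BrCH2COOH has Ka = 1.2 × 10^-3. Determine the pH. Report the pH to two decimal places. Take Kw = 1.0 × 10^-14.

BrCH2COO- is the conjugate base of the weak acid BrCH2COOH.
Kb = Kw/Ka = 1.0×10^-14 / 1.2 × 10^-3 = 8.33 × 10^-12
From the ICE table, Kb = [OH-]²/(0.15 − [OH-]) = 8.33 × 10^-12.
Assume [OH-] ≪ 0.15: [OH-] ≈ √(8.33 × 10^-12 × 0.15) = 1.12 × 10^-6 M
pOH = 5.95, so pH = 14.00 − pOH = 8.05

pH = 8.05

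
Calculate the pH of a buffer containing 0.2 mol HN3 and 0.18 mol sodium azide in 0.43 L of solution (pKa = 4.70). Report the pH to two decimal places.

pH = pKa + log([A⁻]/[HA]) = 4.70 + log(0.18/0.2)
pH = 4.70 + (-0.046) = 4.65

pH = 4.65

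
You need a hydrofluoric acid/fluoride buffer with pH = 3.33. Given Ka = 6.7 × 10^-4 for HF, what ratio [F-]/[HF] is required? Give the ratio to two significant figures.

ratio = 1.4

pKa = -log(6.7 × 10^-4) = 3.174
pH = pKa + log(r) ⇒ log(r) = 3.33 − 3.174 = +0.156
r = [F-]/[HF] = 10^(+0.156) = 1.43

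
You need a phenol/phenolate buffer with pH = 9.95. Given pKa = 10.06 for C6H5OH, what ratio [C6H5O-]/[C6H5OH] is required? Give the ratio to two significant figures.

ratio = 0.78

pH = pKa + log(r) ⇒ log(r) = 9.95 − 10.06 = -0.11
r = [C6H5O-]/[C6H5OH] = 10^(-0.11) = 0.776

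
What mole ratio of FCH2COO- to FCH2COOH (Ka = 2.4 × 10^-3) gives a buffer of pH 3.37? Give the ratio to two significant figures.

ratio = 5.6

pKa = -log(2.4 × 10^-3) = 2.620
pH = pKa + log(r) ⇒ log(r) = 3.37 − 2.620 = +0.750
r = [FCH2COO-]/[FCH2COOH] = 10^(+0.750) = 5.62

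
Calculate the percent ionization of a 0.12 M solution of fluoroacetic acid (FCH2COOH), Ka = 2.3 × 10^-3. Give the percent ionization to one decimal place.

12.9%

FCH2COOH ⇌ FCH2COO- + H+; let x = [H+] at equilibrium.
Ka = x²/(C₀ − x); solving the quadratic gives x = 1.55 × 10^-2 M.
Fraction ionized = 1.55 × 10^-2 / 0.12 = 0.1292 → 12.9%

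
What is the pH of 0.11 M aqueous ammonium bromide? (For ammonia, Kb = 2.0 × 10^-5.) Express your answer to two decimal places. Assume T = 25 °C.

pH = 5.13

NH4+ is the conjugate acid of the weak base NH3.
Ka = Kw/Kb = 1.0×10^-14 / 2.0 × 10^-5 = 5.00 × 10^-10
From the ICE table, Ka = [H+]²/(0.11 − [H+]) = 5.00 × 10^-10.
Neglecting [H+] in the denominator: [H+] = √(5.00 × 10^-10 × 0.11) = 7.42 × 10^-6 M
pH = −log(7.42 × 10^-6) = 5.13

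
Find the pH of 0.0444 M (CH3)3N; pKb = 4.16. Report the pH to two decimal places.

(CH3)3N + H2O ⇌ (CH3)3NH+ + OH-
Kb = 10^(−4.16) = 6.92 × 10^-5
Kb = x²/(0.0444 − x) = 6.92 × 10^-5
Since Kb ≪ C₀, x ≈ √(Kb·C₀) = 1.75 × 10^-3 M.
pOH = 2.76, so pH = 14.00 − pOH = 11.24

pH = 11.24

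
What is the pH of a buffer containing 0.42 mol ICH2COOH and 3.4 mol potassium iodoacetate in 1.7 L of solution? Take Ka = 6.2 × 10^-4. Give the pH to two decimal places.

pKa = −log(6.2 × 10^-4) = 3.208
Using pH = pKa + log([base]/[acid]) with [base]/[acid] = 3.4/0.42:
pH = 3.208 + (+0.908) = 4.12

pH = 4.12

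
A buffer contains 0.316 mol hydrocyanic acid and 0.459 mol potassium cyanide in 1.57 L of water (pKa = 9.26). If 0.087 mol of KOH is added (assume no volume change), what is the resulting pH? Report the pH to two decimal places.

pH = 9.64

After neutralization: n(HCN) = 0.229 mol, n(CN-) = 0.546 mol.
pH = pKa + log(n_CN-/n_HCN) = 9.26 + log(0.546/0.229) = 9.26 + (+0.377)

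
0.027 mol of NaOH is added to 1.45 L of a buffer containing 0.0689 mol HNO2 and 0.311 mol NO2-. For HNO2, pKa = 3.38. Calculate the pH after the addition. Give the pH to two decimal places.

OH- converts HNO2 to NO2-: HNO2 → 0.0419 mol, NO2- → 0.338 mol.
pH = pKa + log([A⁻]/[HA]) = 3.38 + log(0.338/0.0419) = 3.38 +0.907

pH = 4.29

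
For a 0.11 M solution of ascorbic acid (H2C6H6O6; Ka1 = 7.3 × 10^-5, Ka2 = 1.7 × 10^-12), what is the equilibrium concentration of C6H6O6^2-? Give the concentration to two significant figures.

1.7 × 10^-12 M

First ionization gives [H+] ≈ [HC6H6O6-] = 2.83 × 10^-3 M.
Second step: Ka2 = [H+][C6H6O6^2-]/[HC6H6O6-] ≈ [C6H6O6^2-] (since [H+] ≈ [HC6H6O6-]).
So [C6H6O6^2-] ≈ Ka2.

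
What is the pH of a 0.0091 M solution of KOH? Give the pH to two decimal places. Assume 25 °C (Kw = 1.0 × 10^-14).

pH = 11.96

KOH is a strong base; [OH-] = 0.0091 M.
pOH = -log(0.0091) = 2.04
pH = 14.00 - 2.04 = 11.96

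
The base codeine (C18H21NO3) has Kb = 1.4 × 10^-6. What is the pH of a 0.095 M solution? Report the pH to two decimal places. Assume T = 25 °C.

C18H21NO3 + H2O ⇌ C18H22NO3+ + OH-
From the ICE table, Kb = x²/(0.095 − x) = 1.4 × 10^-6.
Since Kb ≪ C₀, x ≈ √(Kb·C₀) = 3.65 × 10^-4 M.
Check: 0.38% ionized — well under 5%, approximation valid.
pOH = 3.44, so pH = 14.00 − pOH = 10.56

pH = 10.56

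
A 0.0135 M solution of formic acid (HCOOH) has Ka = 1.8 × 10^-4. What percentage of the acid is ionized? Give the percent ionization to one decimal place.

HCOOH ⇌ HCOO- + H+; let x = [H+] at equilibrium.
Ka = x²/(C₀ − x); solving the quadratic gives x = 1.47 × 10^-3 M.
% ionization = x/C₀ × 100% = 1.47 × 10^-3/0.0135 × 100% = 10.9%

10.9%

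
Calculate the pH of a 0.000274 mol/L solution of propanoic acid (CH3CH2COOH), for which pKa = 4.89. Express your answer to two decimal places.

CH3CH2COOH ⇌ CH3CH2COO- + H+
Ka = 10^(−4.89) = 1.29 × 10^-5
From the ICE table, Ka = [H+]²/(0.000274 − [H+]) = 1.29 × 10^-5.
The 5% rule fails; solving [H+]² + Ka·[H+] − Ka·C₀ = 0 exactly:
[H+] = [−1.29e-05 + √(1.29e-05² + 1.41e-08)]/2 = 5.34 × 10^-5 M
pH = −log[H+] = −log(5.34 × 10^-5) = 4.27

pH = 4.27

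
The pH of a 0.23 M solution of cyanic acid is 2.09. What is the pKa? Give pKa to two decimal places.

[H+] = 10^(-2.09) = 8.13 × 10^-3 M
At equilibrium [HA] = 0.23 − 8.13 × 10^-3 = 2.22 × 10^-1 M
Ka = [H+][A-]/[HA] = (8.13 × 10^-3)² / 2.22 × 10^-1 = 2.98 × 10^-4
pKa = -log(2.98 × 10^-4) = 3.53

pKa = 3.53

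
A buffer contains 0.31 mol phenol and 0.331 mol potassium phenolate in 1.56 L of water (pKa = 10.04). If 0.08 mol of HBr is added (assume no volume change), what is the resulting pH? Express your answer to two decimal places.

pH = 9.85

After neutralization: n(C6H5OH) = 0.39 mol, n(C6H5O-) = 0.251 mol.
Henderson–Hasselbalch with mole ratio 0.251/0.39: pH = 10.04 + (-0.191)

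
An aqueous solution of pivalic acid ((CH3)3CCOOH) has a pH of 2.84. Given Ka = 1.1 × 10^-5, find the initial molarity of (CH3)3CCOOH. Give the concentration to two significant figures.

[H+] = 10^(-2.84) = 1.45 × 10^-3 M = x
Ka = x²/(C₀ − x) ⇒ C₀ = x + x²/Ka
C₀ = 1.45 × 10^-3 + (1.45 × 10^-3)²/(1.1 × 10^-5) = 1.93 × 10^-1 M

C₀ = 1.9 × 10^-1 M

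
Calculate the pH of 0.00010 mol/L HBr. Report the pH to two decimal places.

HBr is a strong acid and dissociates completely, so [H+] = 0.00010 M.
pH = -log(0.0001) = 4.00

pH = 4.00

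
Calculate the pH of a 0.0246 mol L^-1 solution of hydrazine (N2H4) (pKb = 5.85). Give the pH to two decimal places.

N2H4 + H2O ⇌ N2H5+ + OH-
Kb = 10^(−5.85) = 1.41 × 10^-6
From the ICE table, Kb = [OH-]²/(0.0246 − [OH-]) = 1.41 × 10^-6.
Since Kb ≪ C₀, [OH-] ≈ √(Kb·C₀) = 1.86 × 10^-4 M.
Check: 0.76% ionized — well under 5%, approximation valid.
pOH = −log(1.86 × 10^-4) = 3.73; pH = 14.00 − 3.73 = 10.27

pH = 10.27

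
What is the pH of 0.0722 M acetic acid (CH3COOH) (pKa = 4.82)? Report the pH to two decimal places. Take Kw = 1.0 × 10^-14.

pH = 2.98

CH3COOH ⇌ CH3COO- + H+
Ka = 10^(−4.82) = 1.51 × 10^-5
Ka = x²/(0.0722 − x) = 1.51 × 10^-5
Neglecting x in the denominator: x = √(1.51 × 10^-5 × 0.0722) = 1.04 × 10^-3 M
(x/C₀ = 1.4% < 5%, so the approximation holds.)
pH = −log[H+] = −log(1.04 × 10^-3) = 2.98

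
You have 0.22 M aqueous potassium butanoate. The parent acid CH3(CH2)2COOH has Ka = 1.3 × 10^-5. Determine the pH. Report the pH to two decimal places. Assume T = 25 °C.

CH3(CH2)2COO- is the conjugate base of the weak acid CH3(CH2)2COOH.
Kb = Kw/Ka = 1.0×10^-14 / 1.3 × 10^-5 = 7.69 × 10^-10
Kb = [OH-]²/(0.22 − [OH-]) = 7.69 × 10^-10
Assume [OH-] ≪ 0.22: [OH-] ≈ √(7.69 × 10^-10 × 0.22) = 1.30 × 10^-5 M
([OH-]/C₀ = 0.0059% < 5%, so the approximation holds.)
pOH = 4.89, so pH = 14.00 − pOH = 9.11

pH = 9.11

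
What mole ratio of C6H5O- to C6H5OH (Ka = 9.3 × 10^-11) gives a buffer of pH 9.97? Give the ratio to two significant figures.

pKa = -log(9.3 × 10^-11) = 10.032
pH = pKa + log(r) ⇒ log(r) = 9.97 − 10.032 = -0.062
r = [C6H5O-]/[C6H5OH] = 10^(-0.062) = 0.867

ratio = 0.87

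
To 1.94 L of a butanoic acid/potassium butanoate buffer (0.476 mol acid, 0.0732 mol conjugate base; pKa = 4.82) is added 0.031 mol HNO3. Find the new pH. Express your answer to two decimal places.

After neutralization: n(CH3(CH2)2COOH) = 0.507 mol, n(CH3(CH2)2COO-) = 0.0422 mol.
Henderson–Hasselbalch with mole ratio 0.0422/0.507: pH = 4.82 + (-1.080)

pH = 3.74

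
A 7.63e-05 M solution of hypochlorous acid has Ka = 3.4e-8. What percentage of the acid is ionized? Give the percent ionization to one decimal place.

HOCl ⇌ OCl- + H+; let x = [H+] at equilibrium.
x ≈ √(Ka·C₀) = √(3.4 × 10^-8 × 7.63e-05) = 1.61 × 10^-6 M
Fraction ionized = 1.61 × 10^-6 / 7.63e-05 = 0.0211 → 2.1%

2.1%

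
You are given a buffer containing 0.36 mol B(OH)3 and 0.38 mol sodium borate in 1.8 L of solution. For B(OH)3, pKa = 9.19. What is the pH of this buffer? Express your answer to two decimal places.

pH = 9.21

Using pH = pKa + log([base]/[acid]) with [base]/[acid] = 0.38/0.36:
pH = 9.19 + (+0.023) = 9.21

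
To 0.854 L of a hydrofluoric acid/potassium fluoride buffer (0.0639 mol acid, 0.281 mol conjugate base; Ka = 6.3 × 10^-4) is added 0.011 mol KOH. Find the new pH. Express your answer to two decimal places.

pH = 3.94

OH- converts HF to F-: HF → 0.0529 mol, F- → 0.292 mol.
pKa = −log(6.3 × 10^-4) = 3.201
Henderson–Hasselbalch with mole ratio 0.292/0.0529: pH = 3.201 + (+0.742)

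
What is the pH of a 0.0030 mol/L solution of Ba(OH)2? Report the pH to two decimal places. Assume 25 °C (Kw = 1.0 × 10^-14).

Ba(OH)2 is a strong base (each formula unit releases 2 OH-); [OH-] = 0.006 M.
pOH = -log(0.006) = 2.22
pH = 14.00 - 2.22 = 11.78

pH = 11.78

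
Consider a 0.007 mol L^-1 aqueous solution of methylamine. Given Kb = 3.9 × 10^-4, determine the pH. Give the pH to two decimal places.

CH3NH2 + H2O ⇌ CH3NH3+ + OH-
From the ICE table, Kb = x²/(0.007 − x) = 3.9 × 10^-4.
Here C₀/Kb ≈ 17.9, so the small-x approximation fails. Use the quadratic:
x = [−0.00039 + √(0.00039² + 1.09e-05)]/2 = 1.47 × 10^-3 M
pOH = 2.83, so pH = 14.00 − pOH = 11.17

pH = 11.17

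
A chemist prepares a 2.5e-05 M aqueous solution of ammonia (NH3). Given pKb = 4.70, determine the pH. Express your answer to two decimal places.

pH = 9.16

NH3 + H2O ⇌ NH4+ + OH-
Kb = 10^(−4.70) = 2.00 × 10^-5
Kb = [OH-]²/(2.5e-05 − [OH-]) = 2.00 × 10^-5
Here C₀/Kb ≈ 1.25, so the small-[OH-] approximation fails. Use the quadratic:
[OH-] = [−2e-05 + √(2e-05² + 2e-09)]/2 = 1.45 × 10^-5 M
pOH = 4.84, so pH = 14.00 − pOH = 9.16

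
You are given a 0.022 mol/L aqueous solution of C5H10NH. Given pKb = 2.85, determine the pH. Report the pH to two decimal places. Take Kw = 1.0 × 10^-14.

C5H10NH + H2O ⇌ C5H10NH2+ + OH-
Kb = 10^(−2.85) = 1.41 × 10^-3
Kb = x²/(0.022 − x) = 1.41 × 10^-3
x is not negligible relative to C₀; solve x² + 0.00141·x − 3.1e-05 = 0.
x = (−Kb + √(Kb² + 4·Kb·C₀))/2 = 4.91 × 10^-3 M
pOH = −log(4.91 × 10^-3) = 2.31; pH = 14.00 − 2.31 = 11.69

pH = 11.69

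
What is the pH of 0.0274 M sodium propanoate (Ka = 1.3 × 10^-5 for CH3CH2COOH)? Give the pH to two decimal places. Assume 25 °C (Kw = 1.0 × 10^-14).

pH = 8.66

CH3CH2COO- is the conjugate base of the weak acid CH3CH2COOH.
Kb = Kw/Ka = 1.0×10^-14 / 1.3 × 10^-5 = 7.69 × 10^-10
Kb = [OH-]²/(0.0274 − [OH-]) = 7.69 × 10^-10
Since Kb ≪ C₀, [OH-] ≈ √(Kb·C₀) = 4.59 × 10^-6 M.
pOH = −log(4.59 × 10^-6) = 5.34; pH = 14.00 − 5.34 = 8.66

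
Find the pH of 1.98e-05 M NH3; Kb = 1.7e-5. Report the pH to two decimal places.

NH3 + H2O ⇌ NH4+ + OH-
From the ICE table, Kb = [OH-]²/(1.98e-05 − [OH-]) = 1.7 × 10^-5.
The 5% rule fails; solving [OH-]² + Kb·[OH-] − Kb·C₀ = 0 exactly:
[OH-] = (−Kb + √(Kb² + 4·Kb·C₀))/2 = 1.17 × 10^-5 M
pOH = 4.93, so pH = 14.00 − pOH = 9.07

pH = 9.07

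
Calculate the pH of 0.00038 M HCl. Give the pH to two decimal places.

pH = 3.42

HCl is a strong acid and dissociates completely, so [H+] = 0.00038 M.
pH = -log(0.00038) = 3.42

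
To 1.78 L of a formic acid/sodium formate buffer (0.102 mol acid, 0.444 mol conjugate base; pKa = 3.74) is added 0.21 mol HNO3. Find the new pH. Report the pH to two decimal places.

After neutralization: n(HCOOH) = 0.312 mol, n(HCOO-) = 0.234 mol.
pH = pKa + log(n_HCOO-/n_HCOOH) = 3.74 + log(0.234/0.312) = 3.74 + (-0.125)

pH = 3.62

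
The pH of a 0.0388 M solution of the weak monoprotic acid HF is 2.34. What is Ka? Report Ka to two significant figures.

[H+] = 10^(-2.34) = 4.57 × 10^-3 M
At equilibrium [HA] = 0.0388 − 4.57 × 10^-3 = 3.42 × 10^-2 M
Ka = [H+][A-]/[HA] = (4.57 × 10^-3)² / 3.42 × 10^-2 = 6.1 × 10^-4

Ka = 6.1 × 10^-4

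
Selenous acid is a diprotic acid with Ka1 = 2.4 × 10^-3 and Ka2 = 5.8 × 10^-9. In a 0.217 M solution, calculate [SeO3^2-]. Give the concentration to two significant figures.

5.8 × 10^-9 M

First ionization gives [H+] ≈ [HSeO3-] = 2.17 × 10^-2 M.
Second step: Ka2 = [H+][SeO3^2-]/[HSeO3-] ≈ [SeO3^2-] (since [H+] ≈ [HSeO3-]).
So [SeO3^2-] ≈ Ka2.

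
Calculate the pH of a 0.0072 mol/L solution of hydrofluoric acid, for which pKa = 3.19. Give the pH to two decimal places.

pH = 2.73

HF ⇌ F- + H+
Ka = 10^(−3.19) = 6.46 × 10^-4
Ka = x²/(0.0072 − x) = 6.46 × 10^-4
x is not negligible relative to C₀; solve x² + 0.000646·x − 4.65e-06 = 0.
x = [−0.000646 + √(0.000646² + 1.86e-05)]/2 = 1.86 × 10^-3 M
pH = −log(1.86 × 10^-3) = 2.73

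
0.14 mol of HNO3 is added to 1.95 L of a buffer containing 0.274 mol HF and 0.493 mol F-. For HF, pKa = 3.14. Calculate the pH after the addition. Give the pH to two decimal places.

pH = 3.07

Added H+ converts F- to HF: HF → 0.414 mol, F- → 0.353 mol.
Henderson–Hasselbalch with mole ratio 0.353/0.414: pH = 3.14 + (-0.069)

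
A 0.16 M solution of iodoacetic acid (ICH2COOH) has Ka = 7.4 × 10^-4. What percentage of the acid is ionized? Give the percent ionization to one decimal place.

6.6%

ICH2COOH ⇌ ICH2COO- + H+; let x = [H+] at equilibrium.
Solve x² + 0.00074x − 0.000118 = 0 → x = 1.05 × 10^-2 M
Fraction ionized = 1.05 × 10^-2 / 0.16 = 0.0656 → 6.6%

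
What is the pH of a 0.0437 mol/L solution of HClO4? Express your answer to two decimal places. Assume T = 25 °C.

pH = 1.36

HClO4 is a strong acid and dissociates completely, so [H+] = 0.0437 M.
pH = -log(0.0437) = 1.36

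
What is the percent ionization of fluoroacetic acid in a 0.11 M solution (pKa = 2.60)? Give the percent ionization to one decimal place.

14.0%

FCH2COOH ⇌ FCH2COO- + H+; let x = [H+] at equilibrium.
Ka = 10^(−2.60) = 2.51 × 10^-3
Ka = x²/(C₀ − x); solving the quadratic gives x = 1.54 × 10^-2 M.
Fraction ionized = 1.54 × 10^-2 / 0.11 = 0.1400 → 14.0%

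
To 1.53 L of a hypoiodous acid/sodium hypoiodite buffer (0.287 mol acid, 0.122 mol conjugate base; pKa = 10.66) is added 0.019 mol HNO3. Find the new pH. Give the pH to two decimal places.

pH = 10.19

Added H+ converts OI- to HOI: HOI → 0.306 mol, OI- → 0.103 mol.
Henderson–Hasselbalch with mole ratio 0.103/0.306: pH = 10.66 + (-0.473)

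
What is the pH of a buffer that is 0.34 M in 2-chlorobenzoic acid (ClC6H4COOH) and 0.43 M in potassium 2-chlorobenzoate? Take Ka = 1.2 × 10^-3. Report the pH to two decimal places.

pH = 3.02

pKa = −log(1.2 × 10^-3) = 2.921
Using pH = pKa + log([base]/[acid]) with [base]/[acid] = 0.43/0.34:
pH = 2.921 + (+0.102) = 3.02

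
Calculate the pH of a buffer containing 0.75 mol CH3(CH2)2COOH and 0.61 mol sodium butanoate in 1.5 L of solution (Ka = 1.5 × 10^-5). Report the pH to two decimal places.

pH = 4.73

pKa = −log(1.5 × 10^-5) = 4.824
Using pH = pKa + log([base]/[acid]) with [base]/[acid] = 0.61/0.75:
pH = 4.824 + (-0.090) = 4.73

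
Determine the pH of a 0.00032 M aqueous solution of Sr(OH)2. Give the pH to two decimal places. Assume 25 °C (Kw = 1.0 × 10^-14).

Sr(OH)2 is a strong base (each formula unit releases 2 OH-); [OH-] = 0.00064 M.
pOH = -log(0.00064) = 3.19
pH = 14.00 - 3.19 = 10.81

pH = 10.81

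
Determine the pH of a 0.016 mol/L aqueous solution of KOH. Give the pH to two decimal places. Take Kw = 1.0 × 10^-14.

pH = 12.20

KOH is a strong base; [OH-] = 0.016 M.
pOH = -log(0.016) = 1.80
pH = 14.00 - 1.80 = 12.20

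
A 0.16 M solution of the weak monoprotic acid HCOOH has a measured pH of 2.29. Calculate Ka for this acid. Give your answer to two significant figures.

[H+] = 10^(-2.29) = 5.13 × 10^-3 M
At equilibrium [HA] = 0.16 − 5.13 × 10^-3 = 1.55 × 10^-1 M
Ka = [H+][A-]/[HA] = (5.13 × 10^-3)² / 1.55 × 10^-1 = 1.7 × 10^-4

Ka = 1.7 × 10^-4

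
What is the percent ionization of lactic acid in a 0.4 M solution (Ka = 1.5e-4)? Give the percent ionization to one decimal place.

CH3CH(OH)COOH ⇌ CH3CH(OH)COO- + H+; let x = [H+] at equilibrium.
x ≈ √(Ka·C₀) = √(1.5 × 10^-4 × 0.4) = 7.75 × 10^-3 M
% ionization = x/C₀ × 100% = 7.75 × 10^-3/0.4 × 100% = 1.9%

1.9%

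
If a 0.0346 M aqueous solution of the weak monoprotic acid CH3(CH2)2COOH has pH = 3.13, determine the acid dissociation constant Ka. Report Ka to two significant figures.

[H+] = 10^(-3.13) = 7.41 × 10^-4 M
At equilibrium [HA] = 0.0346 − 7.41 × 10^-4 = 3.39 × 10^-2 M
Ka = [H+][A-]/[HA] = (7.41 × 10^-4)² / 3.39 × 10^-2 = 1.6 × 10^-5

Ka = 1.6 × 10^-5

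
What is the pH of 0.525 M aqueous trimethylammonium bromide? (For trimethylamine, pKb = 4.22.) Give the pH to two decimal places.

pH = 5.03

(CH3)3NH+ is the conjugate acid of the weak base (CH3)3N.
Kb = 10^(−4.22) = 6.03 × 10^-5
Ka = Kw/Kb = 1.0×10^-14 / 6.03 × 10^-5 = 1.66 × 10^-10
Ka = [H+]²/(0.525 − [H+]) = 1.66 × 10^-10
Since Ka ≪ C₀, [H+] ≈ √(Ka·C₀) = 9.34 × 10^-6 M.
pH = −log[H+] = −log(9.34 × 10^-6) = 5.03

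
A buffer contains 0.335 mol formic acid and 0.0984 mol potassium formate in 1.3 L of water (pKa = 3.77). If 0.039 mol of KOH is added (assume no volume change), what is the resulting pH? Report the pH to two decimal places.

OH- converts HCOOH to HCOO-: HCOOH → 0.296 mol, HCOO- → 0.137 mol.
pH = pKa + log(n_HCOO-/n_HCOOH) = 3.77 + log(0.137/0.296) = 3.77 + (-0.335)

pH = 3.44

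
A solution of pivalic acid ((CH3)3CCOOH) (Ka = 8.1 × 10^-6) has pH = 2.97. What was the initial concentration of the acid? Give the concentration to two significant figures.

[H+] = 10^(-2.97) = 1.07 × 10^-3 M = x
Ka = x²/(C₀ − x) ⇒ C₀ = x + x²/Ka
C₀ = 1.07 × 10^-3 + (1.07 × 10^-3)²/(8.1 × 10^-6) = 1.42 × 10^-1 M

C₀ = 1.4 × 10^-1 M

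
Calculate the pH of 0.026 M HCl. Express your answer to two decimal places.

HCl is a strong acid and dissociates completely, so [H+] = 0.026 M.
pH = -log(0.026) = 1.59

pH = 1.59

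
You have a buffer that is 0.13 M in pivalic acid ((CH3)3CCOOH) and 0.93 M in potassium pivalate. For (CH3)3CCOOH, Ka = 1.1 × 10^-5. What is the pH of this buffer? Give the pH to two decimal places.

pH = 5.81

pKa = −log(1.1 × 10^-5) = 4.959
Using pH = pKa + log([base]/[acid]) with [base]/[acid] = 0.93/0.13:
pH = 4.959 + (+0.855) = 5.81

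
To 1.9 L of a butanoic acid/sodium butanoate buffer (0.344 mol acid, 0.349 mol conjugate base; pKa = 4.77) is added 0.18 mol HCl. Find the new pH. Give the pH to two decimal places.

Added H+ converts CH3(CH2)2COO- to CH3(CH2)2COOH: CH3(CH2)2COOH → 0.524 mol, CH3(CH2)2COO- → 0.169 mol.
pH = pKa + log(n_CH3(CH2)2COO-/n_CH3(CH2)2COOH) = 4.77 + log(0.169/0.524) = 4.77 + (-0.491)

pH = 4.28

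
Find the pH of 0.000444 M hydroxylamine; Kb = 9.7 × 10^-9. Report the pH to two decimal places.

pH = 8.32

NH2OH + H2O ⇌ NH3OH+ + OH-
Kb = [OH-]²/(0.000444 − [OH-]) = 9.7 × 10^-9
Assume [OH-] ≪ 0.000444: [OH-] ≈ √(9.7 × 10^-9 × 0.000444) = 2.08 × 10^-6 M
([OH-]/C₀ = 0.47% < 5%, so the approximation holds.)
pOH = 5.68, so pH = 14.00 − pOH = 8.32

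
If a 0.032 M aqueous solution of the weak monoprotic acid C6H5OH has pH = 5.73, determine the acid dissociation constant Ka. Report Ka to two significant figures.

[H+] = 10^(-5.73) = 1.86 × 10^-6 M
At equilibrium [HA] = 0.032 − 1.86 × 10^-6 = 3.20 × 10^-2 M
Ka = [H+][A-]/[HA] = (1.86 × 10^-6)² / 3.20 × 10^-2 = 1.1 × 10^-10

Ka = 1.1 × 10^-10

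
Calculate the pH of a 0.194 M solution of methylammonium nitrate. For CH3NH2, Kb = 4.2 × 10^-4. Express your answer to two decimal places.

CH3NH3+ is the conjugate acid of the weak base CH3NH2.
Ka = Kw/Kb = 1.0×10^-14 / 4.2 × 10^-4 = 2.38 × 10^-11
From the ICE table, Ka = [H+]²/(0.194 − [H+]) = 2.38 × 10^-11.
Assume [H+] ≪ 0.194: [H+] ≈ √(2.38 × 10^-11 × 0.194) = 2.15 × 10^-6 M
Check: 0.0011% ionized — well under 5%, approximation valid.
pH = −log[H+] = −log(2.15 × 10^-6) = 5.67

pH = 5.67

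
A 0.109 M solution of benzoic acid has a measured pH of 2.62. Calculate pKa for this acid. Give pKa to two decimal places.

pKa = 4.27

[H+] = 10^(-2.62) = 2.40 × 10^-3 M
At equilibrium [HA] = 0.109 − 2.40 × 10^-3 = 1.07 × 10^-1 M
Ka = [H+][A-]/[HA] = (2.40 × 10^-3)² / 1.07 × 10^-1 = 5.38 × 10^-5
pKa = -log(5.38 × 10^-5) = 4.27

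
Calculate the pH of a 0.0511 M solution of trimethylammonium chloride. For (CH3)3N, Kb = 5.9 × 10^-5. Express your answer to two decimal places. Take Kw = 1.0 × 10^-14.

(CH3)3NH+ is the conjugate acid of the weak base (CH3)3N.
Ka = Kw/Kb = 1.0×10^-14 / 5.9 × 10^-5 = 1.69 × 10^-10
From the ICE table, Ka = x²/(0.0511 − x) = 1.69 × 10^-10.
Since Ka ≪ C₀, x ≈ √(Ka·C₀) = 2.94 × 10^-6 M.
Check: 0.0058% ionized — well under 5%, approximation valid.
pH = −log(2.94 × 10^-6) = 5.53

pH = 5.53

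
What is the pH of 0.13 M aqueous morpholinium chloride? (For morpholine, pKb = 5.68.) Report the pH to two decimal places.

pH = 4.60

C4H8ONH2+ is the conjugate acid of the weak base C4H8ONH.
Kb = 10^(−5.68) = 2.09 × 10^-6
Ka = Kw/Kb = 1.0×10^-14 / 2.09 × 10^-6 = 4.78 × 10^-9
From the ICE table, Ka = [H+]²/(0.13 − [H+]) = 4.78 × 10^-9.
Since Ka ≪ C₀, [H+] ≈ √(Ka·C₀) = 2.49 × 10^-5 M.
Check: 0.019% ionized — well under 5%, approximation valid.
pH = −log[H+] = −log(2.49 × 10^-5) = 4.60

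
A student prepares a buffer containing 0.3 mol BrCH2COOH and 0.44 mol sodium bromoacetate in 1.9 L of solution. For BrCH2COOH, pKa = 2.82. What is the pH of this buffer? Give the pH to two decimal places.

pH = pKa + log([A⁻]/[HA]) = 2.82 + log(0.44/0.3)
pH = 2.82 + (+0.166) = 2.99

pH = 2.99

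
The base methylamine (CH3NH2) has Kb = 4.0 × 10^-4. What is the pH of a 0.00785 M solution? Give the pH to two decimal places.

CH3NH2 + H2O ⇌ CH3NH3+ + OH-
Kb = x²/(0.00785 − x) = 4.0 × 10^-4
The 5% rule fails; solving x² + Kb·x − Kb·C₀ = 0 exactly:
x = [−0.0004 + √(0.0004² + 1.26e-05)]/2 = 1.58 × 10^-3 M
pOH = 2.80, so pH = 14.00 − pOH = 11.20

pH = 11.20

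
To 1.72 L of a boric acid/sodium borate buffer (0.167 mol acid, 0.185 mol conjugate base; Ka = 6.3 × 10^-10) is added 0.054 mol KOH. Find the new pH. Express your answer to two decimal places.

After neutralization: n(B(OH)3) = 0.113 mol, n(B(OH)4-) = 0.239 mol.
pKa = −log(6.3 × 10^-10) = 9.201
pH = pKa + log(n_B(OH)4-/n_B(OH)3) = 9.201 + log(0.239/0.113) = 9.201 + (+0.325)

pH = 9.53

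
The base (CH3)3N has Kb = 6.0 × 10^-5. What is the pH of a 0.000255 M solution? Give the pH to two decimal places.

(CH3)3N + H2O ⇌ (CH3)3NH+ + OH-
Kb = [OH-]²/(0.000255 − [OH-]) = 6.0 × 10^-5
The 5% rule fails; solving [OH-]² + Kb·[OH-] − Kb·C₀ = 0 exactly:
[OH-] = [−6e-05 + √(6e-05² + 6.12e-08)]/2 = 9.73 × 10^-5 M
pOH = −log(9.73 × 10^-5) = 4.01; pH = 14.00 − 4.01 = 9.99

pH = 9.99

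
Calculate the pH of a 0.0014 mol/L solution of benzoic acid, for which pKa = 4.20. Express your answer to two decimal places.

C6H5COOH ⇌ C6H5COO- + H+
Ka = 10^(−4.20) = 6.31 × 10^-5
From the ICE table, Ka = x²/(0.0014 − x) = 6.31 × 10^-5.
x is not negligible relative to C₀; solve x² + 6.31e-05·x − 8.83e-08 = 0.
x = (−Ka + √(Ka² + 4·Ka·C₀))/2 = 2.67 × 10^-4 M
pH = −log[H+] = −log(2.67 × 10^-4) = 3.57

pH = 3.57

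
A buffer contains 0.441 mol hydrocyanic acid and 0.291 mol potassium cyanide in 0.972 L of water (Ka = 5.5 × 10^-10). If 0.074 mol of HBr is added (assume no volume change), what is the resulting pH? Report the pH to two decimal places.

pH = 8.88

Added H+ converts CN- to HCN: HCN → 0.515 mol, CN- → 0.217 mol.
pKa = −log(5.5 × 10^-10) = 9.260
Henderson–Hasselbalch with mole ratio 0.217/0.515: pH = 9.260 + (-0.375)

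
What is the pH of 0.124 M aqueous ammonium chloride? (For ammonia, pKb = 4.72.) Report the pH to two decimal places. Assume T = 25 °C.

NH4+ is the conjugate acid of the weak base NH3.
Kb = 10^(−4.72) = 1.91 × 10^-5
Ka = Kw/Kb = 1.0×10^-14 / 1.91 × 10^-5 = 5.24 × 10^-10
Ka = [H+]²/(0.124 − [H+]) = 5.24 × 10^-10
Since Ka ≪ C₀, [H+] ≈ √(Ka·C₀) = 8.06 × 10^-6 M.
Check: 0.0065% ionized — well under 5%, approximation valid.
pH = −log[H+] = −log(8.06 × 10^-6) = 5.09

pH = 5.09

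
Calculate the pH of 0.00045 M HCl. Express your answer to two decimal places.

HCl is a strong acid and dissociates completely, so [H+] = 0.00045 M.
pH = -log(0.00045) = 3.35

pH = 3.35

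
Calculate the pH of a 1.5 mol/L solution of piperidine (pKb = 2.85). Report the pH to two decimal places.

C5H10NH + H2O ⇌ C5H10NH2+ + OH-
Kb = 10^(−2.85) = 1.41 × 10^-3
From the ICE table, Kb = [OH-]²/(1.5 − [OH-]) = 1.41 × 10^-3.
Neglecting [OH-] in the denominator: [OH-] = √(1.41 × 10^-3 × 1.5) = 4.60 × 10^-2 M
Check: 3.1% ionized — well under 5%, approximation valid.
pOH = 1.34, so pH = 14.00 − pOH = 12.66

pH = 12.66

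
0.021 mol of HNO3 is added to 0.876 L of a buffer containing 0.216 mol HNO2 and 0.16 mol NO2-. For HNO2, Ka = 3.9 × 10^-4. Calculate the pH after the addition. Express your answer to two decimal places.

Added H+ converts NO2- to HNO2: HNO2 → 0.237 mol, NO2- → 0.139 mol.
pKa = −log(3.9 × 10^-4) = 3.409
pH = pKa + log(n_NO2-/n_HNO2) = 3.409 + log(0.139/0.237) = 3.409 + (-0.232)

pH = 3.18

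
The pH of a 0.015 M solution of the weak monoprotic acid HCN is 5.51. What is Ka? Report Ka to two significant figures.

Ka = 6.4 × 10^-10

[H+] = 10^(-5.51) = 3.09 × 10^-6 M
At equilibrium [HA] = 0.015 − 3.09 × 10^-6 = 1.50 × 10^-2 M
Ka = [H+][A-]/[HA] = (3.09 × 10^-6)² / 1.50 × 10^-2 = 6.4 × 10^-10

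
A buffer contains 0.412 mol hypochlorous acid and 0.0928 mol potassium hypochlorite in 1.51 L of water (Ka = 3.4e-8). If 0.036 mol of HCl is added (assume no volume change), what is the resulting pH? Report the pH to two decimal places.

After neutralization: n(HOCl) = 0.448 mol, n(OCl-) = 0.0568 mol.
pKa = −log(3.4 × 10^-8) = 7.469
pH = pKa + log(n_OCl-/n_HOCl) = 7.469 + log(0.0568/0.448) = 7.469 + (-0.897)

pH = 6.57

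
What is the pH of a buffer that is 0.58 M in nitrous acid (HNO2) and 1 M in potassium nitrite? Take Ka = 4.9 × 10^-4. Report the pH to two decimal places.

pKa = −log(4.9 × 10^-4) = 3.310
pH = pKa + log([A⁻]/[HA]) = 3.310 + log(1/0.58)
pH = 3.310 + (+0.237) = 3.55

pH = 3.55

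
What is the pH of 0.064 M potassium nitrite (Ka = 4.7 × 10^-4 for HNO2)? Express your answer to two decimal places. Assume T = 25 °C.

pH = 8.07

NO2- is the conjugate base of the weak acid HNO2.
Kb = Kw/Ka = 1.0×10^-14 / 4.7 × 10^-4 = 2.13 × 10^-11
Let x = [OH-] at equilibrium. Kb = x²/(0.064 − x).
Neglecting x in the denominator: x = √(2.13 × 10^-11 × 0.064) = 1.17 × 10^-6 M
(x/C₀ = 0.0018% < 5%, so the approximation holds.)
pOH = −log(1.17 × 10^-6) = 5.93; pH = 14.00 − 5.93 = 8.07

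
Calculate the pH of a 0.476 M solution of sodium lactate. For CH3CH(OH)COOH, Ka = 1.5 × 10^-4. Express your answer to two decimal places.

CH3CH(OH)COO- is the conjugate base of the weak acid CH3CH(OH)COOH.
Kb = Kw/Ka = 1.0×10^-14 / 1.5 × 10^-4 = 6.67 × 10^-11
Kb = [OH-]²/(0.476 − [OH-]) = 6.67 × 10^-11
Neglecting [OH-] in the denominator: [OH-] = √(6.67 × 10^-11 × 0.476) = 5.63 × 10^-6 M
pOH = −log(5.63 × 10^-6) = 5.25; pH = 14.00 − 5.25 = 8.75

pH = 8.75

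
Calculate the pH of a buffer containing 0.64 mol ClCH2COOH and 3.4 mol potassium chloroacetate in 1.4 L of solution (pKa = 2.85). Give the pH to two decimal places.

Henderson–Hasselbalch: pH = pKa + log([ClCH2COO-]/[ClCH2COOH]) = 2.85 + log(3.4/0.64)
pH = 2.85 + (+0.725) = 3.58

pH = 3.58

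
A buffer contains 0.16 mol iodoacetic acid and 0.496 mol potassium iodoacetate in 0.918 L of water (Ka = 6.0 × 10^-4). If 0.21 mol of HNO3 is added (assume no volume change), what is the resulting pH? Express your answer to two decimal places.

After neutralization: n(ICH2COOH) = 0.37 mol, n(ICH2COO-) = 0.286 mol.
pKa = −log(6.0 × 10^-4) = 3.222
pH = pKa + log(n_ICH2COO-/n_ICH2COOH) = 3.222 + log(0.286/0.37) = 3.222 + (-0.112)

pH = 3.11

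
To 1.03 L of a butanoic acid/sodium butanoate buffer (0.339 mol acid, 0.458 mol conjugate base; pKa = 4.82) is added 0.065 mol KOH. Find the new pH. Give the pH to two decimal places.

After neutralization: n(CH3(CH2)2COOH) = 0.274 mol, n(CH3(CH2)2COO-) = 0.523 mol.
Henderson–Hasselbalch with mole ratio 0.523/0.274: pH = 4.82 + (+0.281)

pH = 5.10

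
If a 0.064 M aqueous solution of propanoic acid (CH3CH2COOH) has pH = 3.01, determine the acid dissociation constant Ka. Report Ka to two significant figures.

[H+] = 10^(-3.01) = 9.77 × 10^-4 M
At equilibrium [HA] = 0.064 − 9.77 × 10^-4 = 6.30 × 10^-2 M
Ka = [H+][A-]/[HA] = (9.77 × 10^-4)² / 6.30 × 10^-2 = 1.5 × 10^-5

Ka = 1.5 × 10^-5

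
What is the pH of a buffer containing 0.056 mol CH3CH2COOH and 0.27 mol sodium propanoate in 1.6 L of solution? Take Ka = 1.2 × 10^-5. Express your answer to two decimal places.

pKa = −log(1.2 × 10^-5) = 4.921
Using pH = pKa + log([base]/[acid]) with [base]/[acid] = 0.27/0.056:
pH = 4.921 + (+0.683) = 5.60

pH = 5.60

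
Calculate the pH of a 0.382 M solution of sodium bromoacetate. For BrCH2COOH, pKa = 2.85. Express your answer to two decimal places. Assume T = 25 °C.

pH = 8.22

BrCH2COO- is the conjugate base of the weak acid BrCH2COOH.
Ka = 10^(−2.85) = 1.41 × 10^-3
Kb = Kw/Ka = 1.0×10^-14 / 1.41 × 10^-3 = 7.09 × 10^-12
Let x = [OH-] at equilibrium. Kb = x²/(0.382 − x).
Since Kb ≪ C₀, x ≈ √(Kb·C₀) = 1.65 × 10^-6 M.
(x/C₀ = 0.00043% < 5%, so the approximation holds.)
pOH = −log(1.65 × 10^-6) = 5.78; pH = 14.00 − 5.78 = 8.22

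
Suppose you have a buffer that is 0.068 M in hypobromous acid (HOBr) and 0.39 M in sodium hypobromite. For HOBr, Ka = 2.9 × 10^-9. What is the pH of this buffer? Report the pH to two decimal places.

pH = 9.30

pKa = −log(2.9 × 10^-9) = 8.538
Henderson–Hasselbalch: pH = pKa + log([OBr-]/[HOBr]) = 8.538 + log(0.39/0.068)
pH = 8.538 + (+0.759) = 9.30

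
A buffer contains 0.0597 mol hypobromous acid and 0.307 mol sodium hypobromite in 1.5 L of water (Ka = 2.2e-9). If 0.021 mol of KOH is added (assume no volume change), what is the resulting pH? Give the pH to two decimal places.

After neutralization: n(HOBr) = 0.0387 mol, n(OBr-) = 0.328 mol.
pKa = −log(2.2 × 10^-9) = 8.658
pH = pKa + log([A⁻]/[HA]) = 8.658 + log(0.328/0.0387) = 8.658 +0.928

pH = 9.59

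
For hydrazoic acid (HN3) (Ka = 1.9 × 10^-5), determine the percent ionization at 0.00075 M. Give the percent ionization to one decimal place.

HN3 ⇌ N3- + H+; let x = [H+] at equilibrium.
Solve x² + 1.9e-05x − 1.43e-08 = 0 → x = 1.10 × 10^-4 M
% ionization = x/C₀ × 100% = 1.10 × 10^-4/0.00075 × 100% = 14.7%

14.7%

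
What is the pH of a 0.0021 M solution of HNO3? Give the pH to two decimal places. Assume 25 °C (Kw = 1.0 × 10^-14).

HNO3 is a strong acid and dissociates completely, so [H+] = 0.0021 M.
pH = -log(0.0021) = 2.68

pH = 2.68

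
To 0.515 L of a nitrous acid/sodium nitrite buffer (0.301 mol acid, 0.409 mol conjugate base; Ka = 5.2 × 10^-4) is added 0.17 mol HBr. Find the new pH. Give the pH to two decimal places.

After neutralization: n(HNO2) = 0.471 mol, n(NO2-) = 0.239 mol.
pKa = −log(5.2 × 10^-4) = 3.284
pH = pKa + log(n_NO2-/n_HNO2) = 3.284 + log(0.239/0.471) = 3.284 + (-0.295)

pH = 2.99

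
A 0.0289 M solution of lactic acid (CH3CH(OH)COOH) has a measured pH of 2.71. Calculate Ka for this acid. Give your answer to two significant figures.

Ka = 1.4 × 10^-4

[H+] = 10^(-2.71) = 1.95 × 10^-3 M
At equilibrium [HA] = 0.0289 − 1.95 × 10^-3 = 2.69 × 10^-2 M
Ka = [H+][A-]/[HA] = (1.95 × 10^-3)² / 2.69 × 10^-2 = 1.4 × 10^-4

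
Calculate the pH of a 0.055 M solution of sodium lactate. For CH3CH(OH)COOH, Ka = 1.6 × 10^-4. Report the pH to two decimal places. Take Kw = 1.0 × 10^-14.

CH3CH(OH)COO- is the conjugate base of the weak acid CH3CH(OH)COOH.
Kb = Kw/Ka = 1.0×10^-14 / 1.6 × 10^-4 = 6.25 × 10^-11
Kb = [OH-]²/(0.055 − [OH-]) = 6.25 × 10^-11
Since Kb ≪ C₀, [OH-] ≈ √(Kb·C₀) = 1.85 × 10^-6 M.
pOH = 5.73, so pH = 14.00 − pOH = 8.27

pH = 8.27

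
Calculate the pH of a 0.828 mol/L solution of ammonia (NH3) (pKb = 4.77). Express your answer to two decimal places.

NH3 + H2O ⇌ NH4+ + OH-
Kb = 10^(−4.77) = 1.70 × 10^-5
Kb = [OH-]²/(0.828 − [OH-]) = 1.70 × 10^-5
Assume [OH-] ≪ 0.828: [OH-] ≈ √(1.70 × 10^-5 × 0.828) = 3.75 × 10^-3 M
pOH = 2.43, so pH = 14.00 − pOH = 11.57

pH = 11.57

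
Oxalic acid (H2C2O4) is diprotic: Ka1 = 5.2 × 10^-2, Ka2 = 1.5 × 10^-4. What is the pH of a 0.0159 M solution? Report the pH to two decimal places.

Ka1 ≫ Ka2, so treat the first dissociation as the only significant source of H+.
Ka1 = x²/(0.0159 − x) = 5.2 × 10^-2
Solving the quadratic: x = (−Ka1 + √(Ka1² + 4·Ka1·C₀))/2 = 1.28 × 10^-2 M
pH = −log(1.28 × 10^-2) = 1.89

pH = 1.89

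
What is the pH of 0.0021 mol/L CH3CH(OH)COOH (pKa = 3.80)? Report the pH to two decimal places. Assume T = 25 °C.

CH3CH(OH)COOH ⇌ CH3CH(OH)COO- + H+
Ka = 10^(−3.80) = 1.58 × 10^-4
From the ICE table, Ka = x²/(0.0021 − x) = 1.58 × 10^-4.
The 5% rule fails; solving x² + Ka·x − Ka·C₀ = 0 exactly:
x = (−Ka + √(Ka² + 4·Ka·C₀))/2 = 5.02 × 10^-4 M
pH = −log(5.02 × 10^-4) = 3.30

pH = 3.30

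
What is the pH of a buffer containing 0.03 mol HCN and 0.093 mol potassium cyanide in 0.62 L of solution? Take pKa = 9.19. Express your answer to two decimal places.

pH = 9.68

pH = pKa + log([A⁻]/[HA]) = 9.19 + log(0.093/0.03)
pH = 9.19 + (+0.491) = 9.68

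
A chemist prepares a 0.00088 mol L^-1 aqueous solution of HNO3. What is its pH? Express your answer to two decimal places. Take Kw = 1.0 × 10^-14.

pH = 3.06

HNO3 is a strong acid and dissociates completely, so [H+] = 0.00088 M.
pH = -log(0.00088) = 3.06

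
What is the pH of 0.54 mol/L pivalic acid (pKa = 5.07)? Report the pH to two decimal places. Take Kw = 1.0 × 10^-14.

(CH3)3CCOOH ⇌ (CH3)3CCOO- + H+
Ka = 10^(−5.07) = 8.51 × 10^-6
Ka = [H+]²/(0.54 − [H+]) = 8.51 × 10^-6
Neglecting [H+] in the denominator: [H+] = √(8.51 × 10^-6 × 0.54) = 2.14 × 10^-3 M
pH = −log[H+] = −log(2.14 × 10^-3) = 2.67

pH = 2.67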